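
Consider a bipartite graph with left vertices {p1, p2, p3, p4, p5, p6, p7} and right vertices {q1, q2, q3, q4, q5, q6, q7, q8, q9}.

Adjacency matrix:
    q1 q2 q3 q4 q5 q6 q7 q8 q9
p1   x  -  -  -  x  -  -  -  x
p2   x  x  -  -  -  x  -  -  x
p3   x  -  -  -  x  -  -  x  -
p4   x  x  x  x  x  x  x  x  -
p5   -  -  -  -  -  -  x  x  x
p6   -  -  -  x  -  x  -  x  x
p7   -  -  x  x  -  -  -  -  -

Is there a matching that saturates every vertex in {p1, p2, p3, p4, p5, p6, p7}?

Yes

A valid assignment of size 7: p1→q9, p2→q2, p3→q5, p4→q6, p5→q7, p6→q8, p7→q4.
All 7 left vertices are covered.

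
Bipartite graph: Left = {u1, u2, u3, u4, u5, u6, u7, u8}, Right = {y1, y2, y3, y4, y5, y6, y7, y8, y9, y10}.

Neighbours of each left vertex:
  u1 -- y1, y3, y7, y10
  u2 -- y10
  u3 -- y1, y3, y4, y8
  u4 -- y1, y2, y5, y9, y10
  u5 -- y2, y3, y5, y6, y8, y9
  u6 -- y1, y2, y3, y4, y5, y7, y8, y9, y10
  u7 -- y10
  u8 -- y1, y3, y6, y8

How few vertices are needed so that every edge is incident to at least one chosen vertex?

7

{u1, u3, u4, u5, u6, u8, y10} is a vertex cover of size 7: every edge has an endpoint in this set.
No smaller cover exists because u1–y7, u2–y10, u3–y1, u4–y9, u5–y6, u6–y4, u8–y3 is a matching of size 7, and a cover must include an endpoint of each of these disjoint edges (König's theorem).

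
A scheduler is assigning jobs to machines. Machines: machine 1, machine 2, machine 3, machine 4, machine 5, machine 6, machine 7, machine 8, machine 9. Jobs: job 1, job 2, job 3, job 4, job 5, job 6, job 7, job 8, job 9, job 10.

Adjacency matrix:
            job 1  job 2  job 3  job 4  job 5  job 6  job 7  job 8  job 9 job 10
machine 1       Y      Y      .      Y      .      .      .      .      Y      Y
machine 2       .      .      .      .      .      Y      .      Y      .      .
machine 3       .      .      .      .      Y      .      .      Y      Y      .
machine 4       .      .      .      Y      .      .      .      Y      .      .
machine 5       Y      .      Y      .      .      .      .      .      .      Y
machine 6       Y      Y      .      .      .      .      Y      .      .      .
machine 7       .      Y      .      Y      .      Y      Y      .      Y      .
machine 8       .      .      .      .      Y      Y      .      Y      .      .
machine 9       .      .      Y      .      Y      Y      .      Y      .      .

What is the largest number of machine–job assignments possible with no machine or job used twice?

9

For example, pair machine 1-job 9, machine 2-job 8, machine 3-job 5, machine 4-job 4, machine 5-job 1, machine 6-job 2, machine 7-job 7, machine 8-job 6, machine 9-job 3.
All 9 machines are matched, so no larger matching exists.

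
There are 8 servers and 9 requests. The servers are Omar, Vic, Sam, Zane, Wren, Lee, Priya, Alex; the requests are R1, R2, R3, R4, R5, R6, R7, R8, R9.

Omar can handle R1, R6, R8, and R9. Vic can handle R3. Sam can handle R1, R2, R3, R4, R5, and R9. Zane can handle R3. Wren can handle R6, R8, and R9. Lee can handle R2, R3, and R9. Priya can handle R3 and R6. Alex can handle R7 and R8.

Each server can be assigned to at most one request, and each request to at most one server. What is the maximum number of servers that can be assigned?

One maximum matching: Omar–R9, Vic–R3, Sam–R4, Wren–R8, Lee–R2, Priya–R6, Alex–R7.
The set {Vic, Zane} has only 1 neighbour ({R3}), so by Hall's theorem at most 7 of the 8 servers can be matched.

7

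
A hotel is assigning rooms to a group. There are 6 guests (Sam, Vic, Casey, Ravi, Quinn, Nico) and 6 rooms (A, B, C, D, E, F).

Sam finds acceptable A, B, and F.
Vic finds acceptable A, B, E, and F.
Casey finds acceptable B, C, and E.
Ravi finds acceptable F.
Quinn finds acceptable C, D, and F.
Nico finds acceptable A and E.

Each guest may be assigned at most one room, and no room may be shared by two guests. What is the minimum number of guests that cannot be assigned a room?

One maximum matching: Sam-B, Vic-A, Casey-C, Ravi-F, Quinn-D, Nico-E.
This saturates every guest, so 6 is the maximum.
That matches 6 of the 6, leaving 0 unmatched; no matching can do better.

0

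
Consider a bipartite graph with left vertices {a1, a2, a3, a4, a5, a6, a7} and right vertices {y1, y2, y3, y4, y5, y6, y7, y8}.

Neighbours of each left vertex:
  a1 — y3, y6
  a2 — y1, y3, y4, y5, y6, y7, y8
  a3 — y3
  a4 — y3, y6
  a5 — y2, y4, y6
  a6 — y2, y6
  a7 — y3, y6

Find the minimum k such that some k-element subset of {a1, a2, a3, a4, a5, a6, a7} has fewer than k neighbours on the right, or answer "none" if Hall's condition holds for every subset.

3

Take S = {a1, a3, a4}. Its neighbourhood is {y3, y6}, so |N(S)| = 2 < |S| = 3.
Every subset of size less than 3 has at least as many neighbours as members, so 3 is the minimum.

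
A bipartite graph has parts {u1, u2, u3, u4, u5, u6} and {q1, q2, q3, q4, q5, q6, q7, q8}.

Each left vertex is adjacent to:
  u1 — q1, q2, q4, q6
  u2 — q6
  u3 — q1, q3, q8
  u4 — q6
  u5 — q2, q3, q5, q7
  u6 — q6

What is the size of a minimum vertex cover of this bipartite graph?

4

The 4 edges u1–q4, u2–q6, u3–q8, u5–q2 form a matching, so any vertex cover needs at least 4 vertices (one per matched edge).
Conversely {u1, u3, u5, q6} meets every edge and has exactly 4 vertices, so 4 is optimal.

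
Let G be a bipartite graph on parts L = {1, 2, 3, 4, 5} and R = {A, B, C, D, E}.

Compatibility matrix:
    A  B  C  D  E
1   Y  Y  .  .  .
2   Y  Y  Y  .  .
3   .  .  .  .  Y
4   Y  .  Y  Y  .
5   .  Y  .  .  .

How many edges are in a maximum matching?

5

A valid assignment of size 5: 1→A, 2→C, 3→E, 4→D, 5→B.
This saturates every left vertex, so 5 is the maximum.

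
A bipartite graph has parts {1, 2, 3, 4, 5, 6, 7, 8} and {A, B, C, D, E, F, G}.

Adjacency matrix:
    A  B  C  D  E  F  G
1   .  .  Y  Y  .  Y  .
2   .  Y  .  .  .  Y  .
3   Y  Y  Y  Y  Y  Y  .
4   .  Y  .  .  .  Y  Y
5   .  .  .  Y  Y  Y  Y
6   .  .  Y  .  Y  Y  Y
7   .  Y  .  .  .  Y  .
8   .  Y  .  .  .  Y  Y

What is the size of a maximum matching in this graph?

A valid assignment of size 7: 1→C, 2→F, 3→A, 4→G, 5→D, 6→E, 7→B.
The set {2, 4, 7, 8} has only 3 neighbours ({B, F, G}), so by Hall's theorem at most 7 of the 8 left vertices can be matched.

7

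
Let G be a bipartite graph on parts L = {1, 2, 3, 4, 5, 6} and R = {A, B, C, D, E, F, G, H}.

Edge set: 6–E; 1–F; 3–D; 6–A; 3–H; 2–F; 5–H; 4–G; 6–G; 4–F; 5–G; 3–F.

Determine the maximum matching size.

A valid assignment of size 5: 1→F, 3→D, 4→G, 5→H, 6→E.
The set {1, 2} has only 1 neighbour ({F}), so by Hall's theorem at most 5 of the 6 left vertices can be matched.

5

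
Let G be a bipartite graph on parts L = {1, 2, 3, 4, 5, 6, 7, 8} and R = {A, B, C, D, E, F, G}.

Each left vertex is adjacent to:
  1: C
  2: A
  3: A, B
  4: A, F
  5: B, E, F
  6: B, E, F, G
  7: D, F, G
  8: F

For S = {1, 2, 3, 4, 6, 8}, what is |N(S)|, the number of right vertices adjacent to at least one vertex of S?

The union of neighbours of {1, 2, 3, 4, 6, 8} is {A, B, C, E, F, G}, which has 6 elements.
Since |N(S)| = 6 ≥ |S| = 6, Hall's condition holds for this subset.

6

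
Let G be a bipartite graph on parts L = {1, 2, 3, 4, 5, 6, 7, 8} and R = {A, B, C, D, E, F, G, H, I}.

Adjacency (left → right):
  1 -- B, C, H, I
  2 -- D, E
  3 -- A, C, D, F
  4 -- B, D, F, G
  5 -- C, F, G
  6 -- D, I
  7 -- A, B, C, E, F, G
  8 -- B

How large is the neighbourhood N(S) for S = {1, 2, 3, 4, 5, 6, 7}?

The union of neighbours of {1, 2, 3, 4, 5, 6, 7} is {A, B, C, D, E, F, G, H, I}, which has 9 elements.
Since |N(S)| = 9 ≥ |S| = 7, Hall's condition holds for this subset.

9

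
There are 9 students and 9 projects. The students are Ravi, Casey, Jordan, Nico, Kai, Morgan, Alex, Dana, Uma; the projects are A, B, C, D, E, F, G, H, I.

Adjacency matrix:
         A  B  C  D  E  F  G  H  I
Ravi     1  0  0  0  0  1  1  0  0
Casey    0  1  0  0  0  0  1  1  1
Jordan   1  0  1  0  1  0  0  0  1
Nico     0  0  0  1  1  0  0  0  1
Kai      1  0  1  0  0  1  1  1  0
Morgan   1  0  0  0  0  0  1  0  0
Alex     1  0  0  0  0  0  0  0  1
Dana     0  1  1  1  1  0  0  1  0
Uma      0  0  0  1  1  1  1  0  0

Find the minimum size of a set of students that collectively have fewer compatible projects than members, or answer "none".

A matching saturating every student exists, for instance Ravi→F, Casey→B, Jordan→C, Nico→D, Kai→G, Morgan→A, Alex→I, Dana→H, Uma→E.
By Hall's marriage theorem, this means |N(S)| ≥ |S| for every subset S, so no violating subset exists.

none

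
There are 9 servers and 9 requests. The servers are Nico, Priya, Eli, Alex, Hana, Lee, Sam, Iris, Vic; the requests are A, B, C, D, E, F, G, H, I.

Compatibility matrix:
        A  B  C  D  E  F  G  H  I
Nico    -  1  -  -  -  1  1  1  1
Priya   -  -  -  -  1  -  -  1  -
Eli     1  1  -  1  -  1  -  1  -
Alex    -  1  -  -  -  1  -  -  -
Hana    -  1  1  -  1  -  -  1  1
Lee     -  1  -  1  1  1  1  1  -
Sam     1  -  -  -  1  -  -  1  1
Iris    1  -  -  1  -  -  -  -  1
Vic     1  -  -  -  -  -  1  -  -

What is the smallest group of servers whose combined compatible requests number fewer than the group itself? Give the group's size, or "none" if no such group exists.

A matching saturating every server exists, for instance Nico→H, Priya→E, Eli→A, Alex→F, Hana→C, Lee→B, Sam→I, Iris→D, Vic→G.
By Hall's marriage theorem, this means |N(S)| ≥ |S| for every subset S, so no violating subset exists.

none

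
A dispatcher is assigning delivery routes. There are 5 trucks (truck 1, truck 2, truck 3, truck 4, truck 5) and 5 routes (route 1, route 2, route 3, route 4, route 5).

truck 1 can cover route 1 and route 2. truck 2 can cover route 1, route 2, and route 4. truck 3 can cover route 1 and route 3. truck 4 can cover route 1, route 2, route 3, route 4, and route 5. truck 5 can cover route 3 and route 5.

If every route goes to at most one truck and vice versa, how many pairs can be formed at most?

5

For example, pair truck 1→route 2, truck 2→route 4, truck 3→route 1, truck 4→route 5, truck 5→route 3.
This saturates every truck, so 5 is the maximum.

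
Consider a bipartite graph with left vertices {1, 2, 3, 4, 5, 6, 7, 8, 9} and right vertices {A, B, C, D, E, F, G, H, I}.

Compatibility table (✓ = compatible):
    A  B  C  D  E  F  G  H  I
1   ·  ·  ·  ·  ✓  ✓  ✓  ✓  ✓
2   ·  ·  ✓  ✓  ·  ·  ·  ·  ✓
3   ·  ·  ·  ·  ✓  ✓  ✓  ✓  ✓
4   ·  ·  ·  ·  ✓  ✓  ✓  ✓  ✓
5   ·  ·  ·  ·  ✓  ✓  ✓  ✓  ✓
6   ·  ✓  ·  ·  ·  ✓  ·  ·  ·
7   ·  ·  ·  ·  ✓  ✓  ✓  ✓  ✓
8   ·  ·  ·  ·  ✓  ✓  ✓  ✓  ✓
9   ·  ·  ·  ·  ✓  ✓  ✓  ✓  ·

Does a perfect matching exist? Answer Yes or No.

No

The set {1, 3, 4, 5, 7, 8, 9} has only 5 neighbours ({E, F, G, H, I}), so by Hall's theorem at most 7 of the 9 left vertices can be matched.
Hence no matching covers every left vertex.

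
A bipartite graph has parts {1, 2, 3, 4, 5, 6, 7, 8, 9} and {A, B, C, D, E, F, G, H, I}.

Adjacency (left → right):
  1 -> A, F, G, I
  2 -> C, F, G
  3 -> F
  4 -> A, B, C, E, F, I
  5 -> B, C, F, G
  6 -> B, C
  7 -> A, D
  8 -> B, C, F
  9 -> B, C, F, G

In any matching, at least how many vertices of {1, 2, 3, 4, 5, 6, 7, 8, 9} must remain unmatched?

2

For example, pair 1-I, 2-G, 3-F, 4-A, 5-C, 6-B, 7-D.
The set {2, 3, 5, 6, 8, 9} has only 4 neighbours ({B, C, F, G}), so by Hall's theorem at most 7 of the 9 left vertices can be matched.
That matches 7 of the 9, leaving 2 unmatched; no matching can do better.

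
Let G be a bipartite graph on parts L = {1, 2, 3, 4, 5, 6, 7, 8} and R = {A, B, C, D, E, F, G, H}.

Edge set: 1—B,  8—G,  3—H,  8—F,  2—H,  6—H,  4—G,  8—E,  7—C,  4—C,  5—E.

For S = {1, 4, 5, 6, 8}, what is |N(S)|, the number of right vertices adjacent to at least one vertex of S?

The union of neighbours of {1, 4, 5, 6, 8} is {B, C, E, F, G, H}, which has 6 elements.
Since |N(S)| = 6 ≥ |S| = 5, Hall's condition holds for this subset.

6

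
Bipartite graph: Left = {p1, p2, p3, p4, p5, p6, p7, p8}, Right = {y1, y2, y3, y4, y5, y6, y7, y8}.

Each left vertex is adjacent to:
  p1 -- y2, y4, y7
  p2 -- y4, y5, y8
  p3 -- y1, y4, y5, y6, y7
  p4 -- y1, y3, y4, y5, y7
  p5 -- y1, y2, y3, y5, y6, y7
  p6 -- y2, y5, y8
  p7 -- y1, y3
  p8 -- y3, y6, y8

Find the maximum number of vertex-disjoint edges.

8

A valid assignment of size 8: p1–y2, p2–y8, p3–y7, p4–y4, p5–y6, p6–y5, p7–y1, p8–y3.
All 8 left vertices are matched, so no larger matching exists.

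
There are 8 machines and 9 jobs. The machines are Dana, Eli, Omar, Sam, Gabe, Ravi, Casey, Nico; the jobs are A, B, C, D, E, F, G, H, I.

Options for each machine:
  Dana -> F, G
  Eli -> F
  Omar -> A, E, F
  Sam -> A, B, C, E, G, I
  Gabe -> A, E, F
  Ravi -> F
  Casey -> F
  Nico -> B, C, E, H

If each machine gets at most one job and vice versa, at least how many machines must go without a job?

One maximum matching: Dana–G, Eli–F, Omar–A, Sam–I, Gabe–E, Nico–B.
The set {Eli, Ravi, Casey} has only 1 neighbour ({F}), so by Hall's theorem at most 6 of the 8 machines can be matched.
That matches 6 of the 8, leaving 2 unmatched; no matching can do better.

2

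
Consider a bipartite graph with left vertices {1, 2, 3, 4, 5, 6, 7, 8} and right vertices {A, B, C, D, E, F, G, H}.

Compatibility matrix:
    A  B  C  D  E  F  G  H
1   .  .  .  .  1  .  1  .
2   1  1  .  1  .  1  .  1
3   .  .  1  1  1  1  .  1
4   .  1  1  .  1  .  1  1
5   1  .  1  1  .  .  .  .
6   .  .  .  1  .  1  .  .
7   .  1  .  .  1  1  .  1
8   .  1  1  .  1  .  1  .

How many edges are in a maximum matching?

8

For example, pair 1–E, 2–A, 3–H, 4–G, 5–C, 6–D, 7–F, 8–B.
All 8 left vertices are matched, so no larger matching exists.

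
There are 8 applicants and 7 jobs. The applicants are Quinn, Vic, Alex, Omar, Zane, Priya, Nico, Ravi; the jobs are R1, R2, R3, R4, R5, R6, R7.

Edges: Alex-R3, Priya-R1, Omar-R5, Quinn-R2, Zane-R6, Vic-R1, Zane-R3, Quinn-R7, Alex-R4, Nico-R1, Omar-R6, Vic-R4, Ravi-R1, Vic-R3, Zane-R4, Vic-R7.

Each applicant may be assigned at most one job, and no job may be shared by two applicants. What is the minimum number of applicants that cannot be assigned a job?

One maximum matching: Quinn–R2, Vic–R7, Alex–R3, Omar–R5, Zane–R4, Priya–R1.
The set {Priya, Nico, Ravi} has only 1 neighbour ({R1}), so by Hall's theorem at most 6 of the 8 applicants can be matched.
That matches 6 of the 8, leaving 2 unmatched; no matching can do better.

2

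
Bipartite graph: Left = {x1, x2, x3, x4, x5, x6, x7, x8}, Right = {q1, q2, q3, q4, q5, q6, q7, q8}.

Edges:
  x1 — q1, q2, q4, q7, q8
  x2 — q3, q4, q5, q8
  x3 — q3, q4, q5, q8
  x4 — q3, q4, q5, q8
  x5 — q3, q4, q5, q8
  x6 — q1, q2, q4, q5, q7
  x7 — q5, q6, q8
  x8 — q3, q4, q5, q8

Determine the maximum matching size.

A valid assignment of size 7: x1→q1, x2→q3, x3→q5, x4→q4, x5→q8, x6→q7, x7→q6.
The set {x2, x3, x4, x5, x8} has only 4 neighbours ({q3, q4, q5, q8}), so by Hall's theorem at most 7 of the 8 left vertices can be matched.

7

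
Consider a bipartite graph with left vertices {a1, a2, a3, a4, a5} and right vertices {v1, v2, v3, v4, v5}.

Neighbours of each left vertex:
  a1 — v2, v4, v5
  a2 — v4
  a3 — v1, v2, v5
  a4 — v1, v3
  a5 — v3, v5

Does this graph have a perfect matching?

A valid assignment of size 5: a1–v5, a2–v4, a3–v2, a4–v1, a5–v3.
All 5 left vertices are covered.

Yes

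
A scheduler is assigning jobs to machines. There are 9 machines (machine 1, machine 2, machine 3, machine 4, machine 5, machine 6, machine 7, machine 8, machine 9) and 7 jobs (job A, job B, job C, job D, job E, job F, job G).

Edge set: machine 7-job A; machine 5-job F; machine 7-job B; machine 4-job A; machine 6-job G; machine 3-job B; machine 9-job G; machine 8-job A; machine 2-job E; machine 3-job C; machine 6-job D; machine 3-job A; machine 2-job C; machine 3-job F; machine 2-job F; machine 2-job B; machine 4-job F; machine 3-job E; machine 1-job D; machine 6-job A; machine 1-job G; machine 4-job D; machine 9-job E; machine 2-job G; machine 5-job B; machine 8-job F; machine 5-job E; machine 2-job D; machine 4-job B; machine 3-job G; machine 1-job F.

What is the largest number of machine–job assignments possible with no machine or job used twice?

7

A valid assignment of size 7: machine 1-job F, machine 2-job B, machine 3-job C, machine 4-job D, machine 5-job E, machine 6-job G, machine 7-job A.
The set {machine 1, machine 2, machine 3, machine 4, machine 5, machine 6, machine 7, machine 8, machine 9} has only 7 neighbours ({job A, job B, job C, job D, job E, job F, job G}), so by Hall's theorem at most 7 of the 9 machines can be matched.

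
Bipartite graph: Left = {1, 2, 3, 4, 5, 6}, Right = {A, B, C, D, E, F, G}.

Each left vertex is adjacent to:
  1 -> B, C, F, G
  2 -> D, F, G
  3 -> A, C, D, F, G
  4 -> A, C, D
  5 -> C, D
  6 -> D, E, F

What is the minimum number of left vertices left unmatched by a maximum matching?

A valid assignment of size 6: 1-B, 2-F, 3-G, 4-D, 5-C, 6-E.
This saturates every left vertex, so 6 is the maximum.
That matches 6 of the 6, leaving 0 unmatched; no matching can do better.

0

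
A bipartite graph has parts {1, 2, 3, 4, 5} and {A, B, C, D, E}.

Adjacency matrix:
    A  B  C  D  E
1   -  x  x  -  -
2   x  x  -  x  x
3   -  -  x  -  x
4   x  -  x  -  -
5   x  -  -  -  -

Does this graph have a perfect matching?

Yes

For example, pair 1-B, 2-D, 3-E, 4-C, 5-A.
Every left vertex is matched, so this is a perfect matching.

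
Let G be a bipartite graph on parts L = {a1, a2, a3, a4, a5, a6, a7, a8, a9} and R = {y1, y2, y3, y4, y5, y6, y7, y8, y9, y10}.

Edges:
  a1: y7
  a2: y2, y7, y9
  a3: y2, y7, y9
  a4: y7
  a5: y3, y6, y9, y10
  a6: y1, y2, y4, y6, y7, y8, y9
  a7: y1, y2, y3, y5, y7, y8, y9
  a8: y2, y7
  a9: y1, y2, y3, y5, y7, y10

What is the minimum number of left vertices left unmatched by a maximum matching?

For example, pair a1–y7, a2–y9, a3–y2, a5–y10, a6–y6, a7–y1, a9–y3.
The set {a1, a2, a3, a4, a8} has only 3 neighbours ({y2, y7, y9}), so by Hall's theorem at most 7 of the 9 left vertices can be matched.
That matches 7 of the 9, leaving 2 unmatched; no matching can do better.

2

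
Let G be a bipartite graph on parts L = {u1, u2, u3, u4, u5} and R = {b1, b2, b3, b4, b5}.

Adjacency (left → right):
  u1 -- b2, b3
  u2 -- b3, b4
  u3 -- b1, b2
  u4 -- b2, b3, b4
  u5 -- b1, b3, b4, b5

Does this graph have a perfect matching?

Yes

A valid assignment of size 5: u1–b2, u2–b4, u3–b1, u4–b3, u5–b5.
All 5 left vertices are covered.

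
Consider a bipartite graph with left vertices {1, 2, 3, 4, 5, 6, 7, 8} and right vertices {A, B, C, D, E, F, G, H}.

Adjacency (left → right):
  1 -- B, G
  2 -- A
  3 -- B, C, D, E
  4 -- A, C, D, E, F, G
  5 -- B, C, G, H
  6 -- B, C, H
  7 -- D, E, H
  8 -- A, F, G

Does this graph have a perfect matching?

Yes

One maximum matching: 1-B, 2-A, 3-E, 4-G, 5-H, 6-C, 7-D, 8-F.
Every left vertex is matched, so this is a perfect matching.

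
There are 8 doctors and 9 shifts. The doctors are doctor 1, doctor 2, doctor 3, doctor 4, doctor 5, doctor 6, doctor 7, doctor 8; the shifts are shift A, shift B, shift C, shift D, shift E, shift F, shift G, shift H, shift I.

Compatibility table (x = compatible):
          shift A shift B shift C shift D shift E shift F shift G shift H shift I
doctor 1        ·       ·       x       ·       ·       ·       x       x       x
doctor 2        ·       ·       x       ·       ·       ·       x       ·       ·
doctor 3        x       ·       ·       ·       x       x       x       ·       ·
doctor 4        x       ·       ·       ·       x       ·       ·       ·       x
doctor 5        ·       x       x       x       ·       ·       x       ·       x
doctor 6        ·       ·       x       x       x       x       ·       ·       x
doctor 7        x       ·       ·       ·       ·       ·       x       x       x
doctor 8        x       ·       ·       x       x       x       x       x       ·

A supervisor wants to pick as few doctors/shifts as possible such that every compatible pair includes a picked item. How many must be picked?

8

{doctor 1, doctor 2, doctor 3, doctor 4, doctor 5, doctor 6, doctor 7, doctor 8} is a vertex cover of size 8: every edge has an endpoint in this set.
No smaller cover exists because doctor 1–shift I, doctor 2–shift C, doctor 3–shift A, doctor 4–shift E, doctor 5–shift D, doctor 6–shift F, doctor 7–shift H, doctor 8–shift G is a matching of size 8, and a cover must include an endpoint of each of these disjoint edges (König's theorem).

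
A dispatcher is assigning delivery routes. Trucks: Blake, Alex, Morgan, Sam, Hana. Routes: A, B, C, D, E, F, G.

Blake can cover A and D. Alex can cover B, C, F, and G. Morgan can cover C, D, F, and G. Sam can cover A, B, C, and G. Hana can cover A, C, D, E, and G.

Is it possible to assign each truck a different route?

Yes

One maximum matching: Blake–D, Alex–F, Morgan–C, Sam–B, Hana–G.
All 5 trucks are covered.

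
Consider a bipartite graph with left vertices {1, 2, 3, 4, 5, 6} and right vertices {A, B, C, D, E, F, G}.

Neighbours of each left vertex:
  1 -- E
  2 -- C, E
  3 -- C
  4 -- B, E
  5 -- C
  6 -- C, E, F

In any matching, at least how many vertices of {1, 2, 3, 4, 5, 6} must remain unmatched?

2

A valid assignment of size 4: 1→E, 2→C, 4→B, 6→F.
The set {1, 2, 3, 5} has only 2 neighbours ({C, E}), so by Hall's theorem at most 4 of the 6 left vertices can be matched.
That matches 4 of the 6, leaving 2 unmatched; no matching can do better.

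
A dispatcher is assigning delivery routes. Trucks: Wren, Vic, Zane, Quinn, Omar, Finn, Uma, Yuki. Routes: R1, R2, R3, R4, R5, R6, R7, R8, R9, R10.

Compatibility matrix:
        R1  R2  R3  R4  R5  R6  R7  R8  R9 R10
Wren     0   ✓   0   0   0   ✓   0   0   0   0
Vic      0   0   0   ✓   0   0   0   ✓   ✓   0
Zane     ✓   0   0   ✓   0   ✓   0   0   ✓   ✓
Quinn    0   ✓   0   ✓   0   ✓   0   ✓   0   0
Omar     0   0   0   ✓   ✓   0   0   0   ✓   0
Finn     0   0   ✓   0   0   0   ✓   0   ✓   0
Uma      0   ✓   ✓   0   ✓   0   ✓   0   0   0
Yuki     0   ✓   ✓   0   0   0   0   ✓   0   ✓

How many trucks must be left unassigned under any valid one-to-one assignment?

0

One maximum matching: Wren–R2, Vic–R9, Zane–R6, Quinn–R4, Omar–R5, Finn–R7, Uma–R3, Yuki–R8.
All 8 trucks are matched, so no larger matching exists.
That matches 8 of the 8, leaving 0 unmatched; no matching can do better.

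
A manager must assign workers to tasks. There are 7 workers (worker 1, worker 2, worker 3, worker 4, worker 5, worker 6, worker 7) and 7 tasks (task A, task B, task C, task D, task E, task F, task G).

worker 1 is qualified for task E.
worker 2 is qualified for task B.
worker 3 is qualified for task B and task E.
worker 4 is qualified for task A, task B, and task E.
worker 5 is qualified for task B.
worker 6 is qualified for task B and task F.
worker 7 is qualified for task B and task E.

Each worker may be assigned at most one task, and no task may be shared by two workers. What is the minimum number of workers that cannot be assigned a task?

3

A valid assignment of size 4: worker 1–task E, worker 2–task B, worker 4–task A, worker 6–task F.
The set {worker 1, worker 2, worker 3, worker 5, worker 7} has only 2 neighbours ({task B, task E}), so by Hall's theorem at most 4 of the 7 workers can be matched.
That matches 4 of the 7, leaving 3 unmatched; no matching can do better.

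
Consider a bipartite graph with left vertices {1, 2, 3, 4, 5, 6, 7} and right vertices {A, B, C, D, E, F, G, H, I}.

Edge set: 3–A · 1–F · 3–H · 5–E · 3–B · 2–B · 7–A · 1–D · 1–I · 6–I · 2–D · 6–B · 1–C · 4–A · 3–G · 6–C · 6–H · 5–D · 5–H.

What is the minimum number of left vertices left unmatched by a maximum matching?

1

One maximum matching: 1→F, 2→D, 3→G, 4→A, 5→E, 6→B.
The set {4, 7} has only 1 neighbour ({A}), so by Hall's theorem at most 6 of the 7 left vertices can be matched.
That matches 6 of the 7, leaving 1 unmatched; no matching can do better.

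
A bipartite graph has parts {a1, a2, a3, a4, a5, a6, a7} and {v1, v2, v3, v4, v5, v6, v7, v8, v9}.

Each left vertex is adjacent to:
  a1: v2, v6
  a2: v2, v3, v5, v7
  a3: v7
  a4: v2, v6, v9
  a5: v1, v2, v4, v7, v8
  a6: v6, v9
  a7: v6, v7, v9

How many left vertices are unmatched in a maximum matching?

One maximum matching: a1–v2, a2–v3, a3–v7, a4–v9, a5–v1, a6–v6.
The set {a1, a3, a4, a6, a7} has only 4 neighbours ({v2, v6, v7, v9}), so by Hall's theorem at most 6 of the 7 left vertices can be matched.
That matches 6 of the 7, leaving 1 unmatched; no matching can do better.

1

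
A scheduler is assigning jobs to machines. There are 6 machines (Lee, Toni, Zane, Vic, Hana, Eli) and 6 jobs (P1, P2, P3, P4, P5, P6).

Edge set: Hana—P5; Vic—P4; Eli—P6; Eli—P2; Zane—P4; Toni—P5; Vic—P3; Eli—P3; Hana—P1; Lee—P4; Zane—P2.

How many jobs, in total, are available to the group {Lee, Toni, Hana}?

3

The union of neighbours of {Lee, Toni, Hana} is {P1, P4, P5}, which has 3 elements.
Since |N(S)| = 3 ≥ |S| = 3, Hall's condition holds for this subset.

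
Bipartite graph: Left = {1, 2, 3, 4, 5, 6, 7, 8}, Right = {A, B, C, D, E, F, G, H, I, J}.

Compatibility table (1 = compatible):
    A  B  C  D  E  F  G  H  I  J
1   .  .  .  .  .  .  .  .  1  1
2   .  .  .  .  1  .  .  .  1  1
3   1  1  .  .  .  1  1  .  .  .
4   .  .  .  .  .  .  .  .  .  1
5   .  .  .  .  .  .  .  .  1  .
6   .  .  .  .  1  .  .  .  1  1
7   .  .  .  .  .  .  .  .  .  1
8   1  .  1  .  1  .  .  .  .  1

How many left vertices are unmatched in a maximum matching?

A valid assignment of size 5: 1–I, 2–E, 3–B, 4–J, 8–C.
The set {1, 2, 4, 5, 6, 7} has only 3 neighbours ({E, I, J}), so by Hall's theorem at most 5 of the 8 left vertices can be matched.
That matches 5 of the 8, leaving 3 unmatched; no matching can do better.

3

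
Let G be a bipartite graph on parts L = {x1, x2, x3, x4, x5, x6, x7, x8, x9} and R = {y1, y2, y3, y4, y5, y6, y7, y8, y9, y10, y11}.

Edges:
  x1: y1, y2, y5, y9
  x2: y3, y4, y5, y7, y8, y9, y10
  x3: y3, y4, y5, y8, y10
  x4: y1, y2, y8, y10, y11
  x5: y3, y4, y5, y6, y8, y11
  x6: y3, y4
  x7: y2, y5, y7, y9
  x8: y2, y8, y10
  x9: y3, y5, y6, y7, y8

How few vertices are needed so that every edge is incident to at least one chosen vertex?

9

The 9 edges x1–y1, x2–y9, x3–y10, x4–y11, x5–y3, x6–y4, x7–y7, x8–y2, x9–y6 form a matching, so any vertex cover needs at least 9 vertices (one per matched edge).
Conversely {x1, x2, x3, x4, x5, x6, x7, x8, x9} meets every edge and has exactly 9 vertices, so 9 is optimal.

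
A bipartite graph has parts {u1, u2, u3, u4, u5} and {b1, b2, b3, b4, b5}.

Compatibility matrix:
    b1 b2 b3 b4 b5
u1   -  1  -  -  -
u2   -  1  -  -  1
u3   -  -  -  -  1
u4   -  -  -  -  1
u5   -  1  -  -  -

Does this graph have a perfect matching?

The set {u1, u2, u3, u4, u5} has only 2 neighbours ({b2, b5}), so by Hall's theorem at most 2 of the 5 left vertices can be matched.
Hence no matching covers every left vertex.

No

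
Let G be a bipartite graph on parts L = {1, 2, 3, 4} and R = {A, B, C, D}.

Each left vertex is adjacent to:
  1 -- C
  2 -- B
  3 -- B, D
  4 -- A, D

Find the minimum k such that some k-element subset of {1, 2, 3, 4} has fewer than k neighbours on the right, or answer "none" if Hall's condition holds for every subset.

none

A matching saturating every left vertex exists, for instance 1→C, 2→B, 3→D, 4→A.
By Hall's marriage theorem, this means |N(S)| ≥ |S| for every subset S, so no violating subset exists.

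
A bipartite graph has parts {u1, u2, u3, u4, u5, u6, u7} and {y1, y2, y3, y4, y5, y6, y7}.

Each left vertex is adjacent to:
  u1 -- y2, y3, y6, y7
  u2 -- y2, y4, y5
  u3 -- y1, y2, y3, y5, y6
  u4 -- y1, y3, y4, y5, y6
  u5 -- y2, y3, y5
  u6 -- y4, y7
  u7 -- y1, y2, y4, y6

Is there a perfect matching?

Yes

For example, pair u1→y7, u2→y5, u3→y3, u4→y6, u5→y2, u6→y4, u7→y1.
Every left vertex is matched, so this is a perfect matching.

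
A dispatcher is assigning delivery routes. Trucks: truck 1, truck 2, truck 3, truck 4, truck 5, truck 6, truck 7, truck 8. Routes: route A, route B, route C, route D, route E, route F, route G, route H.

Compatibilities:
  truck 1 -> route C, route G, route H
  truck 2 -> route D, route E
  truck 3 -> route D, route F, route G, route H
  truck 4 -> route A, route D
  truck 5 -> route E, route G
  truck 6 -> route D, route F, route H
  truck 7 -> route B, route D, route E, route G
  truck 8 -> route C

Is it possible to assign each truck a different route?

Yes

One maximum matching: truck 1–route G, truck 2–route D, truck 3–route F, truck 4–route A, truck 5–route E, truck 6–route H, truck 7–route B, truck 8–route C.
Every truck is matched, so this is a perfect matching.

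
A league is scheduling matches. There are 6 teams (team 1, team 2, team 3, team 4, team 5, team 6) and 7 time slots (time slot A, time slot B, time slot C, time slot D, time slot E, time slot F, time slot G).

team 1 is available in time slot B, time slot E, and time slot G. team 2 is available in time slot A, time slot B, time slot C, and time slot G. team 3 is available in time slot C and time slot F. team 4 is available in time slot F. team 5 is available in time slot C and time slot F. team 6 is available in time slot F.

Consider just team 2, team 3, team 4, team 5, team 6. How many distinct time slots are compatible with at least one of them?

The union of neighbours of {team 2, team 3, team 4, team 5, team 6} is {time slot A, time slot B, time slot C, time slot F, time slot G}, which has 5 elements.
Since |N(S)| = 5 ≥ |S| = 5, Hall's condition holds for this subset.

5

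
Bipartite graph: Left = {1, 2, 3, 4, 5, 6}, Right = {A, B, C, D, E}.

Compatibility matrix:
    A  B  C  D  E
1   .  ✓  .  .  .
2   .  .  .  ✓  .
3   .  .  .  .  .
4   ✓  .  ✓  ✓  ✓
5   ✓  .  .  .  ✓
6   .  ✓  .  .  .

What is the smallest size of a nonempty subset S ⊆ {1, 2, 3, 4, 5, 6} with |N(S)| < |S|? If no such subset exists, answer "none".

1

Take S = {3}. Its neighbourhood is {}, so |N(S)| = 0 < |S| = 1.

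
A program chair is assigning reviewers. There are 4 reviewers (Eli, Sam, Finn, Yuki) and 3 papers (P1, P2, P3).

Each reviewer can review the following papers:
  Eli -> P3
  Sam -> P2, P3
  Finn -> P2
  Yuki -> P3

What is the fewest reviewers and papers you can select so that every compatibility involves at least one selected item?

2

A maximum matching has 2 edges (e.g. Eli–P3, Sam–P2).
By König's theorem the minimum vertex cover has the same size. One such cover is {P2, P3}.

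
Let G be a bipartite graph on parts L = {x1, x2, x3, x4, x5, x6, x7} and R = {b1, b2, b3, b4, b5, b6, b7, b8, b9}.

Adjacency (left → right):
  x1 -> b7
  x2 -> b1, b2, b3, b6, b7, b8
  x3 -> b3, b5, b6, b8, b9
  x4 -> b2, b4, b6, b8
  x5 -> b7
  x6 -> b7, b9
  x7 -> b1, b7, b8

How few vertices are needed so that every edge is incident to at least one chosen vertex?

6

{x2, x3, x4, x6, x7, b7} is a vertex cover of size 6: every edge has an endpoint in this set.
No smaller cover exists because x1–b7, x2–b1, x3–b5, x4–b6, x6–b9, x7–b8 is a matching of size 6, and a cover must include an endpoint of each of these disjoint edges (König's theorem).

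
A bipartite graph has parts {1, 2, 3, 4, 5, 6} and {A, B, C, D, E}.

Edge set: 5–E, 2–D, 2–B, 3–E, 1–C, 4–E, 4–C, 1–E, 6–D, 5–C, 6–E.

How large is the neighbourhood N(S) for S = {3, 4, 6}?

The union of neighbours of {3, 4, 6} is {C, D, E}, which has 3 elements.
Since |N(S)| = 3 ≥ |S| = 3, Hall's condition holds for this subset.

3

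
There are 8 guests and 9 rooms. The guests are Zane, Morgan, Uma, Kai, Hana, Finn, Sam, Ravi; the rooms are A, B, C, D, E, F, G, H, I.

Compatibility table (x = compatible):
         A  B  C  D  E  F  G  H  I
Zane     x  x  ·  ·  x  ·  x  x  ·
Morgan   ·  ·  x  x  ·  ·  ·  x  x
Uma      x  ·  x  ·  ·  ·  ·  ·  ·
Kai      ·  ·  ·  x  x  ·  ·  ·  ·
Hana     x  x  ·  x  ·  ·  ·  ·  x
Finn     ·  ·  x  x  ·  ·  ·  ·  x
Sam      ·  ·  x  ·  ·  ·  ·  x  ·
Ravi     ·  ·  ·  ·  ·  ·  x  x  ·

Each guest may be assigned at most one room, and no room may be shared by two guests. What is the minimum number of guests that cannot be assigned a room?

0

A valid assignment of size 8: Zane-A, Morgan-D, Uma-C, Kai-E, Hana-B, Finn-I, Sam-H, Ravi-G.
All 8 guests are matched, so no larger matching exists.
That matches 8 of the 8, leaving 0 unmatched; no matching can do better.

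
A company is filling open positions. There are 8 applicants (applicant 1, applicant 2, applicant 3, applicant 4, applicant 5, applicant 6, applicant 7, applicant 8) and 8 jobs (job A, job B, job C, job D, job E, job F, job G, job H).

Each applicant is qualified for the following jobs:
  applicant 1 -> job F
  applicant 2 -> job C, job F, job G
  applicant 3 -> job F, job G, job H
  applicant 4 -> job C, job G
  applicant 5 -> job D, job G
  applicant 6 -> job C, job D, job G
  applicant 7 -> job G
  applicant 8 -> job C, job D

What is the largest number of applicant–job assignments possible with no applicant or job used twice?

For example, pair applicant 1–job F, applicant 2–job C, applicant 3–job H, applicant 4–job G, applicant 5–job D.
The set {applicant 1, applicant 2, applicant 4, applicant 5, applicant 6, applicant 7, applicant 8} has only 4 neighbours ({job C, job D, job F, job G}), so by Hall's theorem at most 5 of the 8 applicants can be matched.

5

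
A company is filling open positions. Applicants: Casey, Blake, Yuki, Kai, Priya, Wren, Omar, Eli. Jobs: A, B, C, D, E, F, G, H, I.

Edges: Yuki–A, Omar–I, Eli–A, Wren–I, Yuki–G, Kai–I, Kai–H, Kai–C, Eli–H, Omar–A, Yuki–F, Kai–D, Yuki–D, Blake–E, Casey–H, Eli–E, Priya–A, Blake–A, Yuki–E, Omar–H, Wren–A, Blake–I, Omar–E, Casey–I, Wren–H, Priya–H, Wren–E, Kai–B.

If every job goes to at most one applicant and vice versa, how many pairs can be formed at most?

6

For example, pair Casey→H, Blake→E, Yuki→G, Kai→B, Priya→A, Wren→I.
The set {Casey, Blake, Priya, Wren, Omar, Eli} has only 4 neighbours ({A, E, H, I}), so by Hall's theorem at most 6 of the 8 applicants can be matched.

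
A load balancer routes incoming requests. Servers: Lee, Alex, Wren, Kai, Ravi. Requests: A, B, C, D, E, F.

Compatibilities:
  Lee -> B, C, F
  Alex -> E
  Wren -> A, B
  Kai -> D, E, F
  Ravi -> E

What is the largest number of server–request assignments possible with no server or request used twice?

4

For example, pair Lee→F, Alex→E, Wren→B, Kai→D.
The set {Alex, Ravi} has only 1 neighbour ({E}), so by Hall's theorem at most 4 of the 5 servers can be matched.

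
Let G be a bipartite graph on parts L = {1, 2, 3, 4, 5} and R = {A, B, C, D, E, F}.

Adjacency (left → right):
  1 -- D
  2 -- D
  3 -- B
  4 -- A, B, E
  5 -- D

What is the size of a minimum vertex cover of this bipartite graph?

3

The 3 edges 1–D, 3–B, 4–E form a matching, so any vertex cover needs at least 3 vertices (one per matched edge).
Conversely {3, 4, D} meets every edge and has exactly 3 vertices, so 3 is optimal.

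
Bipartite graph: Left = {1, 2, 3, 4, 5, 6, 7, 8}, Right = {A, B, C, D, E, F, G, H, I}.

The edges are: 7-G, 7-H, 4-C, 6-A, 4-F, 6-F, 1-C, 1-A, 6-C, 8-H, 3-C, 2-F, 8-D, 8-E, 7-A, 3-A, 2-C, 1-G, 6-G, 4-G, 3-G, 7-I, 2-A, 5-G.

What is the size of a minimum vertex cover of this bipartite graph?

6

{7, 8, A, C, F, G} is a vertex cover of size 6: every edge has an endpoint in this set.
No smaller cover exists because 1–A, 2–C, 3–G, 4–F, 7–I, 8–E is a matching of size 6, and a cover must include an endpoint of each of these disjoint edges (König's theorem).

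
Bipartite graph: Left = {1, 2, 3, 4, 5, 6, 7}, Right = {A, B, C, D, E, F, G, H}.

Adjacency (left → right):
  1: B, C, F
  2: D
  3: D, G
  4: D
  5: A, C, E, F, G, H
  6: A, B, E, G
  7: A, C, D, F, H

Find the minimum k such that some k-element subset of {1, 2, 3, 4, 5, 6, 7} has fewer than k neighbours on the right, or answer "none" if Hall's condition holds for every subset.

2

Take S = {2, 4}. Its neighbourhood is {D}, so |N(S)| = 1 < |S| = 2.
No single vertex violates Hall's condition since each has at least one neighbour, so 2 is the minimum.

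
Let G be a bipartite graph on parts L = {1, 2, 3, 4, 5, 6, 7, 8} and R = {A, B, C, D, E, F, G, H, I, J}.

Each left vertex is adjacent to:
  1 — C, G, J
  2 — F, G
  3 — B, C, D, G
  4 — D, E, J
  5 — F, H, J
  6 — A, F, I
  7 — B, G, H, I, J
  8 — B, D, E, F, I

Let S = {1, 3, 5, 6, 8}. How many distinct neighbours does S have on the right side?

The union of neighbours of {1, 3, 5, 6, 8} is {A, B, C, D, E, F, G, H, I, J}, which has 10 elements.
Since |N(S)| = 10 ≥ |S| = 5, Hall's condition holds for this subset.

10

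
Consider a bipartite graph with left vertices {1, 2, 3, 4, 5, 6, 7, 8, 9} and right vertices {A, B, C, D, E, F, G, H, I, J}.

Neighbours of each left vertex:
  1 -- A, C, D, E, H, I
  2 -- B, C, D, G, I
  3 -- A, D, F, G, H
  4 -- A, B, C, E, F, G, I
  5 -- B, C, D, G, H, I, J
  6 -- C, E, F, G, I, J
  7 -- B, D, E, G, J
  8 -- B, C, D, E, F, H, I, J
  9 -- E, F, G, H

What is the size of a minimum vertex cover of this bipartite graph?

A maximum matching has 9 edges (e.g. 1–I, 2–D, 3–G, 4–A, 5–B, 6–F, 7–J, 8–E, 9–H).
By König's theorem the minimum vertex cover has the same size. One such cover is {1, 2, 3, 4, 5, 6, 7, 8, 9}.

9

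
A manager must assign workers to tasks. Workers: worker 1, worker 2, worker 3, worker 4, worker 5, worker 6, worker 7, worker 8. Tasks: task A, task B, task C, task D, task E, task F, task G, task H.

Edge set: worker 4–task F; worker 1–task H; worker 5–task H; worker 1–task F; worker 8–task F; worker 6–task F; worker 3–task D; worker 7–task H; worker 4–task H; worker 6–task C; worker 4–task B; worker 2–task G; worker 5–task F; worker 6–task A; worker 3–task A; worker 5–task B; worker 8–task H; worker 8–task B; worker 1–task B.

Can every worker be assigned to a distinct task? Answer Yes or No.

The set {worker 1, worker 4, worker 5, worker 7, worker 8} has only 3 neighbours ({task B, task F, task H}), so by Hall's theorem at most 6 of the 8 workers can be matched.
Hence no matching covers every worker.

No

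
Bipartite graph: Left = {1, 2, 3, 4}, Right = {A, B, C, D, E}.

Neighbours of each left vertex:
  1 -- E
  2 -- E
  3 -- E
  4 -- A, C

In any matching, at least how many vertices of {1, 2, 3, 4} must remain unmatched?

2

One maximum matching: 1–E, 4–C.
The set {1, 2, 3} has only 1 neighbour ({E}), so by Hall's theorem at most 2 of the 4 left vertices can be matched.
That matches 2 of the 4, leaving 2 unmatched; no matching can do better.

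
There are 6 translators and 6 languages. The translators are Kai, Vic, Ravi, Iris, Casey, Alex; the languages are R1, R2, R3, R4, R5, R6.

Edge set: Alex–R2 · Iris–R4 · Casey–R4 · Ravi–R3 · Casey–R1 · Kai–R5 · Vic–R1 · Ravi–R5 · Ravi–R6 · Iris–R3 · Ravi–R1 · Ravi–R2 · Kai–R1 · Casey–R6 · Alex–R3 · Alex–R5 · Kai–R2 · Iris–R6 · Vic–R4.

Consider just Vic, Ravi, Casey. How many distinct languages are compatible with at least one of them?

The union of neighbours of {Vic, Ravi, Casey} is {R1, R2, R3, R4, R5, R6}, which has 6 elements.
Since |N(S)| = 6 ≥ |S| = 3, Hall's condition holds for this subset.

6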